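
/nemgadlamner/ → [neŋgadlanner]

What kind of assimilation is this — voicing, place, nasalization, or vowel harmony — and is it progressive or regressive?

place assimilation, regressive

/m/→[ŋ] /m/→[n].
Each target copies a feature from the following segment, so the direction is regressive.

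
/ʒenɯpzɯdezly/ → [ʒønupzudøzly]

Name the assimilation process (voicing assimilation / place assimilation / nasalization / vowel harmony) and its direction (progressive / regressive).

/e/→[ø] /ɯ/→[u] /ɯ/→[u] /e/→[ø].
Vowels agree with the last vowel, so the harmony is regressive.

vowel harmony, regressive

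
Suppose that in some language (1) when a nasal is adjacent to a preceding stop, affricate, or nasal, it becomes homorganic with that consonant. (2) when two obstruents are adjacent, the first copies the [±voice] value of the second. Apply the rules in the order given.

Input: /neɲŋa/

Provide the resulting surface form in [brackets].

[neɲɲa]

Rule 1: /ŋ/ after /ɲ/ (palatal) → [ɲ]
After rule 1: neɲɲa
Rule 2: no segment meets the rule's conditions; no change.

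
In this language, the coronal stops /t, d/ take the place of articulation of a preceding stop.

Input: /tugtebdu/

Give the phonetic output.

/t/ after /g/ (velar) → [k]
/d/ after /b/ (labial) → [b]

[tugkebbu]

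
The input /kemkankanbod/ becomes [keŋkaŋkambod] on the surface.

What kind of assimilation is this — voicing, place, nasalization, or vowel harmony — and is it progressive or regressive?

/m/→[ŋ] /n/→[ŋ] /n/→[m].
Each target copies a feature from the following segment, so the direction is regressive.

place assimilation, regressive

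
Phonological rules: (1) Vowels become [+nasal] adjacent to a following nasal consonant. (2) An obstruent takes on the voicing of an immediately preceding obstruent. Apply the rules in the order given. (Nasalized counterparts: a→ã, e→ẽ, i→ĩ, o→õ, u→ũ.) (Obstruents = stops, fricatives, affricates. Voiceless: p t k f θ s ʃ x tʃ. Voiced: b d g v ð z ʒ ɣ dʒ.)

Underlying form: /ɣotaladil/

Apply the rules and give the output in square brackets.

Rule 1: no segment meets the rule's conditions; no change.
After rule 1: ɣotaladil
Rule 2: no segment meets the rule's conditions; no change.

[ɣotaladil]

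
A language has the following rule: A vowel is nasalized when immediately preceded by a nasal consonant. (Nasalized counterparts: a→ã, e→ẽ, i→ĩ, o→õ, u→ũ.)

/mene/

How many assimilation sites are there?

/e/ after nasal /m/ → [ẽ]
/e/ after nasal /n/ → [ẽ]
2 segments change.

2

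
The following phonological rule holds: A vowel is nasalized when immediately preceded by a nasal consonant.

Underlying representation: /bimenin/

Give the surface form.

/e/ after nasal /m/ → [ẽ]
/i/ after nasal /n/ → [ĩ]

[bimẽnĩn]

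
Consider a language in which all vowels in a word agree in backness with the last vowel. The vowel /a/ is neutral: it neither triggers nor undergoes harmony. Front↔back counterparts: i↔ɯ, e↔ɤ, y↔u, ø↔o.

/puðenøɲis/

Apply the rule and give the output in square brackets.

/u/ harmonizes with /i/ ([-back]) → [y]

[pyðenøɲis]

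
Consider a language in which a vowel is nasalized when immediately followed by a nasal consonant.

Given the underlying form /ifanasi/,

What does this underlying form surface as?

/a/ before nasal /n/ → [ã]

[ifãnasi]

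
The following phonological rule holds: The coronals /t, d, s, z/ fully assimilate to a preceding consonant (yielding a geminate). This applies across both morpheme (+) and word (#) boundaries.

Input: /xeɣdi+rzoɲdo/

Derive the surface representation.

/d/ after /ɣ/ → [ɣ] (total assimilation)
/z/ after /r/ → [r] (total assimilation)
/d/ after /ɲ/ → [ɲ] (total assimilation)

[xeɣɣi+rroɲɲo]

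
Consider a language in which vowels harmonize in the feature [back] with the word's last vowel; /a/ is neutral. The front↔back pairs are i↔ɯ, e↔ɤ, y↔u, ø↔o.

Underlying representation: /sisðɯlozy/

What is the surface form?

/ɯ/ harmonizes with /y/ ([-back]) → [i]
/o/ harmonizes with /y/ ([-back]) → [ø]

[sisðiløzy]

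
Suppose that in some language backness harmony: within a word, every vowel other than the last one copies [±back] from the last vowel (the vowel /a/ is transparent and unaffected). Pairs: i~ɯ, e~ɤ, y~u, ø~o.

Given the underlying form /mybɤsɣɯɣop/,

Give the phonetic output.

[mubɤsɣɯɣop]

/y/ harmonizes with /o/ ([+back]) → [u]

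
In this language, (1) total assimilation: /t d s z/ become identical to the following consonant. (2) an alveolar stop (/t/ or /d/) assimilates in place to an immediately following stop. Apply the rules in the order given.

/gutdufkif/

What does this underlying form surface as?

Rule 1: /t/ before /d/ → [d] (total assimilation)
After rule 1: guddufkif
Rule 2: no segment meets the rule's conditions; no change.

[guddufkif]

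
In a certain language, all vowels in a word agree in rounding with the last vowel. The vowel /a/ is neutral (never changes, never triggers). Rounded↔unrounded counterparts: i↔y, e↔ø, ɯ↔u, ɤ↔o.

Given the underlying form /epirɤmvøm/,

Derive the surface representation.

[øpyromvøm]

/e/ harmonizes with /ø/ ([+round]) → [ø]
/i/ harmonizes with /ø/ ([+round]) → [y]
/ɤ/ harmonizes with /ø/ ([+round]) → [o]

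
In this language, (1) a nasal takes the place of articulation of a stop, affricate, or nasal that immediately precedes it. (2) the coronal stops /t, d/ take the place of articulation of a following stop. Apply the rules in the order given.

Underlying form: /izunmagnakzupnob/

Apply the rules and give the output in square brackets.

[izunnagŋakzupmob]

Rule 1: /m/ after /n/ (alveolar) → [n]
Rule 1: /n/ after /g/ (velar) → [ŋ]
Rule 1: /n/ after /p/ (labial) → [m]
After rule 1: izunnagŋakzupmob
Rule 2: no segment meets the rule's conditions; no change.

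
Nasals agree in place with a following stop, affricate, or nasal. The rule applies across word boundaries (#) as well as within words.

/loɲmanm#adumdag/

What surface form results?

/ɲ/ before /m/ (labial) → [m]
/n/ before /m/ (labial) → [m]
/m/ before /d/ (alveolar) → [n]

[lommamm#adundag]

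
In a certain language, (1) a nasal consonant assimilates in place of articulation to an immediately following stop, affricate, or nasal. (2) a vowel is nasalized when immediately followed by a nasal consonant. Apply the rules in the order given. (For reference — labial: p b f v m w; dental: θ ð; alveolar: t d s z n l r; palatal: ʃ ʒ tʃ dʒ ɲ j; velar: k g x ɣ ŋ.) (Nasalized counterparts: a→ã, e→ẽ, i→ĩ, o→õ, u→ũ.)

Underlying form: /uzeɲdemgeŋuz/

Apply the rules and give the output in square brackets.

[uzẽndẽŋgẽŋuz]

Rule 1: /ɲ/ before /d/ (alveolar) → [n]
Rule 1: /m/ before /g/ (velar) → [ŋ]
After rule 1: uzendeŋgeŋuz
Rule 2: /e/ before nasal /n/ → [ẽ]
Rule 2: /e/ before nasal /ŋ/ → [ẽ]
Rule 2: /e/ before nasal /ŋ/ → [ẽ]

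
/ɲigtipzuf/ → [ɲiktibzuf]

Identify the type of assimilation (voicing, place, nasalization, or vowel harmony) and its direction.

voicing assimilation, regressive

/g/→[k] /p/→[b].
Each target copies a feature from the following segment, so the direction is regressive.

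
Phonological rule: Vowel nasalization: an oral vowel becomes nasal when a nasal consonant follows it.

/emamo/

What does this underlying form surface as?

[ẽmãmo]

/e/ before nasal /m/ → [ẽ]
/a/ before nasal /m/ → [ã]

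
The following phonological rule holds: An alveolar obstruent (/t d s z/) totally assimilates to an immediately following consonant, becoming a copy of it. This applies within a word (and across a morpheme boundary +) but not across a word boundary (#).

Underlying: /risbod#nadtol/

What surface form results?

/s/ before /b/ → [b] (total assimilation)
/d/ before /t/ → [t] (total assimilation)

[ribbod#nattol]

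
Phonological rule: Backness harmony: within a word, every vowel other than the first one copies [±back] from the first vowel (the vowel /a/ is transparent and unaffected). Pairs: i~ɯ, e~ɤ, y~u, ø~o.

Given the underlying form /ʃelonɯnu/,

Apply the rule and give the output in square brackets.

[ʃeløniny]

/o/ harmonizes with /e/ ([-back]) → [ø]
/ɯ/ harmonizes with /e/ ([-back]) → [i]
/u/ harmonizes with /e/ ([-back]) → [y]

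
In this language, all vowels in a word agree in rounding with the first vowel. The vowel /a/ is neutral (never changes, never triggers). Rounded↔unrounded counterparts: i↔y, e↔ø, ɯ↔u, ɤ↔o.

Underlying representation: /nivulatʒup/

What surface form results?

[nivɯlatʒɯp]

/u/ harmonizes with /i/ ([-round]) → [ɯ]
/u/ harmonizes with /i/ ([-round]) → [ɯ]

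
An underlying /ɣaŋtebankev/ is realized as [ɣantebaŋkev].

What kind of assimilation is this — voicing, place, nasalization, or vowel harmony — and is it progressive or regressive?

/ŋ/→[n] /n/→[ŋ].
Each target copies a feature from the following segment, so the direction is regressive.

place assimilation, regressive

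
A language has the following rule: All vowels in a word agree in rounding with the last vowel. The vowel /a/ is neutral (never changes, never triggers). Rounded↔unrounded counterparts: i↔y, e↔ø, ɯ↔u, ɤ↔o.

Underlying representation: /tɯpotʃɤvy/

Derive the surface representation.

[tupotʃovy]

/ɯ/ harmonizes with /y/ ([+round]) → [u]
/ɤ/ harmonizes with /y/ ([+round]) → [o]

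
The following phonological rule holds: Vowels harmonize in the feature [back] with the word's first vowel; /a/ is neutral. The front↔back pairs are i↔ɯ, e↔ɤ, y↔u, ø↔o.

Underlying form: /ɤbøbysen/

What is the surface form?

/ø/ harmonizes with /ɤ/ ([+back]) → [o]
/y/ harmonizes with /ɤ/ ([+back]) → [u]
/e/ harmonizes with /ɤ/ ([+back]) → [ɤ]

[ɤbobusɤn]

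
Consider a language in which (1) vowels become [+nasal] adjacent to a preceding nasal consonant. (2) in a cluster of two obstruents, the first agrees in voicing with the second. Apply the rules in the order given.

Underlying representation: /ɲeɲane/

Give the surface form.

Rule 1: /e/ after nasal /ɲ/ → [ẽ]
Rule 1: /a/ after nasal /ɲ/ → [ã]
Rule 1: /e/ after nasal /n/ → [ẽ]
After rule 1: ɲẽɲãnẽ
Rule 2: no segment meets the rule's conditions; no change.

[ɲẽɲãnẽ]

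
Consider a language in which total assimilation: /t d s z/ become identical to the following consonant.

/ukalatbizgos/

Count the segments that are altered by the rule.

2

/t/ before /b/ → [b] (total assimilation)
/z/ before /g/ → [g] (total assimilation)
2 segments change.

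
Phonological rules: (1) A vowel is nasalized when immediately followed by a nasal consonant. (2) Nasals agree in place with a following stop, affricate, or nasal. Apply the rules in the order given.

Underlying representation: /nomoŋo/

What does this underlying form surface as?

[nõmõŋo]

Rule 1: /o/ before nasal /m/ → [õ]
Rule 1: /o/ before nasal /ŋ/ → [õ]
After rule 1: nõmõŋo
Rule 2: no segment meets the rule's conditions; no change.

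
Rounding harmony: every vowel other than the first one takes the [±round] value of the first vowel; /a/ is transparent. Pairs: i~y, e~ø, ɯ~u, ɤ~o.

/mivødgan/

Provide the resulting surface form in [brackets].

/ø/ harmonizes with /i/ ([-round]) → [e]

[mivedgan]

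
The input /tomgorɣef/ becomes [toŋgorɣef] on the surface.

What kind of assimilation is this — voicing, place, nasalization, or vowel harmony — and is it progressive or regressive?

place assimilation, regressive

/m/→[ŋ].
Each target copies a feature from the following segment, so the direction is regressive.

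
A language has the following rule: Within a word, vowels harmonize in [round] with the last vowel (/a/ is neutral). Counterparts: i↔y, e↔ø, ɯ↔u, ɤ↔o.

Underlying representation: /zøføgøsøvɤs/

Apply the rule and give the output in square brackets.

/ø/ harmonizes with /ɤ/ ([-round]) → [e]
/ø/ harmonizes with /ɤ/ ([-round]) → [e]
/ø/ harmonizes with /ɤ/ ([-round]) → [e]
/ø/ harmonizes with /ɤ/ ([-round]) → [e]

[zefegesevɤs]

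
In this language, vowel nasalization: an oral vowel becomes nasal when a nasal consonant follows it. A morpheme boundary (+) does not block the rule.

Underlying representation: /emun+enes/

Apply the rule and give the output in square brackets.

[ẽmũn+ẽnes]

/e/ before nasal /m/ → [ẽ]
/u/ before nasal /n/ → [ũ]
/e/ before nasal /n/ → [ẽ]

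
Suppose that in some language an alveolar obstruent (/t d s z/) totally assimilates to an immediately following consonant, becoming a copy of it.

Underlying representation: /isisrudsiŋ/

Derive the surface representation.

/s/ before /r/ → [r] (total assimilation)
/d/ before /s/ → [s] (total assimilation)

[isirrussiŋ]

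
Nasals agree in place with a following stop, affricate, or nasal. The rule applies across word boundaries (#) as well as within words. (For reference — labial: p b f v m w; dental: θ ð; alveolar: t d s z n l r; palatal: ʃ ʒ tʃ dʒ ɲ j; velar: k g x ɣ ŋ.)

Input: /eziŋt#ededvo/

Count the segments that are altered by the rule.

1

/ŋ/ before /t/ (alveolar) → [n]
1 segment changes.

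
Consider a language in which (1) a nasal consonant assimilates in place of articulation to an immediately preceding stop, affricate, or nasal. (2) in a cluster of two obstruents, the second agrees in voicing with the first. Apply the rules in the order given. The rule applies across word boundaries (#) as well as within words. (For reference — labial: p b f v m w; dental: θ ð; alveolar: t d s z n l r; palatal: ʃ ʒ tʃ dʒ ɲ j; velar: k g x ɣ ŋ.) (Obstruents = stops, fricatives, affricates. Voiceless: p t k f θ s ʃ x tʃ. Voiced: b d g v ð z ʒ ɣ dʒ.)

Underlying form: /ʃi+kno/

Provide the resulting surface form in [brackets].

[ʃi+kŋo]

Rule 1: /n/ after /k/ (velar) → [ŋ]
After rule 1: ʃi+kŋo
Rule 2: no segment meets the rule's conditions; no change.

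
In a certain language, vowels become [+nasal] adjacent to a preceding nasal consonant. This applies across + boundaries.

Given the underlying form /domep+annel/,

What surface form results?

/e/ after nasal /m/ → [ẽ]
/e/ after nasal /n/ → [ẽ]

[domẽp+annẽl]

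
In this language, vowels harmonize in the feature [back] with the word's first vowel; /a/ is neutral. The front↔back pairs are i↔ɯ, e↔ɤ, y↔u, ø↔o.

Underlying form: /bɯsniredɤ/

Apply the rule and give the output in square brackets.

[bɯsnɯrɤdɤ]

/i/ harmonizes with /ɯ/ ([+back]) → [ɯ]
/e/ harmonizes with /ɯ/ ([+back]) → [ɤ]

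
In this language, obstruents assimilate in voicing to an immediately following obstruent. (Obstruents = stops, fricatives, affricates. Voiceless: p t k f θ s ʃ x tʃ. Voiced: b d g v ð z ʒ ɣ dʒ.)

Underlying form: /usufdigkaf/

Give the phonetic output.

[usuvdikkaf]

/f/ before /d/ (voiced) → [v]
/g/ before /k/ (voiceless) → [k]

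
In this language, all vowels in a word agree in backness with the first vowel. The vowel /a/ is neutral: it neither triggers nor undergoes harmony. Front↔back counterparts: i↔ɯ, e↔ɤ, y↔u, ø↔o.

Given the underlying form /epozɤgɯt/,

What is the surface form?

[epøzegit]

/o/ harmonizes with /e/ ([-back]) → [ø]
/ɤ/ harmonizes with /e/ ([-back]) → [e]
/ɯ/ harmonizes with /e/ ([-back]) → [i]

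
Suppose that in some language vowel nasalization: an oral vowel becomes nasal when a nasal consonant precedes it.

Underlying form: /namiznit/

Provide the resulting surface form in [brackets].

/a/ after nasal /n/ → [ã]
/i/ after nasal /m/ → [ĩ]
/i/ after nasal /n/ → [ĩ]

[nãmĩznĩt]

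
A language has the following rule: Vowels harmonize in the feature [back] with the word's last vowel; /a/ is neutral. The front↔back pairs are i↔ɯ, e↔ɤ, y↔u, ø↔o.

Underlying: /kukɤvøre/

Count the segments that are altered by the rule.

2

/u/ harmonizes with /e/ ([-back]) → [y]
/ɤ/ harmonizes with /e/ ([-back]) → [e]
2 segments change.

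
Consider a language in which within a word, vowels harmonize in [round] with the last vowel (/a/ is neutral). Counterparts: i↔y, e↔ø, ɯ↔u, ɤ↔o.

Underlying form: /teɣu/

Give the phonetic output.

[tøɣu]

/e/ harmonizes with /u/ ([+round]) → [ø]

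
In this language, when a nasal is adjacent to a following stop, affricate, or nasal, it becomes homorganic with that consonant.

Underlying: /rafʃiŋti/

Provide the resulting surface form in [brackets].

/ŋ/ before /t/ (alveolar) → [n]

[rafʃinti]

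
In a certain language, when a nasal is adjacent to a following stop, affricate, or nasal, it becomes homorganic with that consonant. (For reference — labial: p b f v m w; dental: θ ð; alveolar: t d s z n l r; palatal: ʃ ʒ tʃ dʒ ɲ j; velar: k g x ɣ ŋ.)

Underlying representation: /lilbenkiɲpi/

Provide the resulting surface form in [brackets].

[lilbeŋkimpi]

/n/ before /k/ (velar) → [ŋ]
/ɲ/ before /p/ (labial) → [m]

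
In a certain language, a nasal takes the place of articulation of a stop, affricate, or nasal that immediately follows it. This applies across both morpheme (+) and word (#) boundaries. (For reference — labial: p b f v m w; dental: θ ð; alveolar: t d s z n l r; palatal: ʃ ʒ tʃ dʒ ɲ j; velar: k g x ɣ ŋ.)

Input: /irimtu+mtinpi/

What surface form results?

[irintu+ntimpi]

/m/ before /t/ (alveolar) → [n]
/m/ before /t/ (alveolar) → [n]
/n/ before /p/ (labial) → [m]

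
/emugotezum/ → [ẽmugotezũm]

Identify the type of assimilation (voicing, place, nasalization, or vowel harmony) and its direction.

nasalization, regressive

/e/→[ẽ] /u/→[ũ].
Each target copies a feature from the following segment, so the direction is regressive.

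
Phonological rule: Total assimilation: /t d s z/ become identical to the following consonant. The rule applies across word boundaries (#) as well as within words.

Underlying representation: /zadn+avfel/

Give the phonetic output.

/d/ before /n/ → [n] (total assimilation)

[zann+avfel]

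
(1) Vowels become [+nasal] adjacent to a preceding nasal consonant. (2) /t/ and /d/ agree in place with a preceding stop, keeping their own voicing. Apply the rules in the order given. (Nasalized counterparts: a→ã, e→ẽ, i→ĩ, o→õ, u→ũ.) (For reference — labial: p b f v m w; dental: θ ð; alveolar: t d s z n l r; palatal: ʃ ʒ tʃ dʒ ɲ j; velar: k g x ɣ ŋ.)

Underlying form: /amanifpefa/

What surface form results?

Rule 1: /a/ after nasal /m/ → [ã]
Rule 1: /i/ after nasal /n/ → [ĩ]
After rule 1: amãnĩfpefa
Rule 2: no segment meets the rule's conditions; no change.

[amãnĩfpefa]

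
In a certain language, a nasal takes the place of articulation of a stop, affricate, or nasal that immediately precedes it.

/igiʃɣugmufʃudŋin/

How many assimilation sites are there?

/m/ after /g/ (velar) → [ŋ]
/ŋ/ after /d/ (alveolar) → [n]
2 segments change.

2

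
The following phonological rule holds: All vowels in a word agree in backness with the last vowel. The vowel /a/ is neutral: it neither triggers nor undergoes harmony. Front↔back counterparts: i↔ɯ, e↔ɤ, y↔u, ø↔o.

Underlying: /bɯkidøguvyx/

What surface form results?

/ɯ/ harmonizes with /y/ ([-back]) → [i]
/u/ harmonizes with /y/ ([-back]) → [y]

[bikidøgyvyx]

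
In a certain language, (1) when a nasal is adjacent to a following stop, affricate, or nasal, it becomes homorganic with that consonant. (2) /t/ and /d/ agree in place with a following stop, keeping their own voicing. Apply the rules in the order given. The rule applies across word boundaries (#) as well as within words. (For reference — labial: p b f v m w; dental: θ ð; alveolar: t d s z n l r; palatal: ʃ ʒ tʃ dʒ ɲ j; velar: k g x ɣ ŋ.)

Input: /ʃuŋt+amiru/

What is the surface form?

Rule 1: /ŋ/ before /t/ (alveolar) → [n]
After rule 1: ʃunt+amiru
Rule 2: no segment meets the rule's conditions; no change.

[ʃunt+amiru]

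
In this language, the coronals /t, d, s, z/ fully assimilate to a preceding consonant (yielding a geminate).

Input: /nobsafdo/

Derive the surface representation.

/s/ after /b/ → [b] (total assimilation)
/d/ after /f/ → [f] (total assimilation)

[nobbaffo]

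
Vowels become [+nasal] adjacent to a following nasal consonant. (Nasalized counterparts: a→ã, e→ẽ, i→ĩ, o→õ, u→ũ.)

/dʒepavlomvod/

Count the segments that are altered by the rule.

/o/ before nasal /m/ → [õ]
1 segment changes.

1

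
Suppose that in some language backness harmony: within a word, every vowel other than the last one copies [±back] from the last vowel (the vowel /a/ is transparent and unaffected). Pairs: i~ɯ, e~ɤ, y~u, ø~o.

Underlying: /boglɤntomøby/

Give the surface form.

/o/ harmonizes with /y/ ([-back]) → [ø]
/ɤ/ harmonizes with /y/ ([-back]) → [e]
/o/ harmonizes with /y/ ([-back]) → [ø]

[bøglentømøby]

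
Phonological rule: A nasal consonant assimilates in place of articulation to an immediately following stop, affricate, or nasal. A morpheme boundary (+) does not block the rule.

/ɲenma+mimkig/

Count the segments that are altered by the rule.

/n/ before /m/ (labial) → [m]
/m/ before /k/ (velar) → [ŋ]
2 segments change.

2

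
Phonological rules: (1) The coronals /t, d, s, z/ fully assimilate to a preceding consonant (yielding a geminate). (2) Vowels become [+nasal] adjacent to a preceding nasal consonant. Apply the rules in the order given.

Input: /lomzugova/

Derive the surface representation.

Rule 1: /z/ after /m/ → [m] (total assimilation)
After rule 1: lommugova
Rule 2: /u/ after nasal /m/ → [ũ]

[lommũgova]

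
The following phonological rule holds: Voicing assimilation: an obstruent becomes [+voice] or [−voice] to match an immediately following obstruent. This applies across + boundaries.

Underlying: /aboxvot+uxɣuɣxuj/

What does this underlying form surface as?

/x/ before /v/ (voiced) → [ɣ]
/x/ before /ɣ/ (voiced) → [ɣ]
/ɣ/ before /x/ (voiceless) → [x]

[aboɣvot+uɣɣuxxuj]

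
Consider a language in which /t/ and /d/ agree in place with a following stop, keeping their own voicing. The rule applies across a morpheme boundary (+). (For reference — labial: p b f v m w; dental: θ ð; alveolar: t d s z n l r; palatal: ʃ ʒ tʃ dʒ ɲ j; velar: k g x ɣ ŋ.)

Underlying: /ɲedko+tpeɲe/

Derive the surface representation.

/d/ before /k/ (velar) → [g]
/t/ before /p/ (labial) → [p]

[ɲegko+ppeɲe]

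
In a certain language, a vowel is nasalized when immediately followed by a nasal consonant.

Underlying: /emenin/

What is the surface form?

/e/ before nasal /m/ → [ẽ]
/e/ before nasal /n/ → [ẽ]
/i/ before nasal /n/ → [ĩ]

[ẽmẽnĩn]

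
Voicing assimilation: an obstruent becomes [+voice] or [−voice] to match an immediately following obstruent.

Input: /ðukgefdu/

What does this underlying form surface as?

/k/ before /g/ (voiced) → [g]
/f/ before /d/ (voiced) → [v]

[ðuggevdu]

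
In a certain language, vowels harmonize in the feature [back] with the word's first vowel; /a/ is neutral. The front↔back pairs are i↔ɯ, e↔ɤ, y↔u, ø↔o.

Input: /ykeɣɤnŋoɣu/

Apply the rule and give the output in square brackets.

[ykeɣenŋøɣy]

/ɤ/ harmonizes with /y/ ([-back]) → [e]
/o/ harmonizes with /y/ ([-back]) → [ø]
/u/ harmonizes with /y/ ([-back]) → [y]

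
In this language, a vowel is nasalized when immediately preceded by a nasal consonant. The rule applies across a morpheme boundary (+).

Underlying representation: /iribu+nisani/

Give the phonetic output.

/i/ after nasal /n/ → [ĩ]
/i/ after nasal /n/ → [ĩ]

[iribu+nĩsanĩ]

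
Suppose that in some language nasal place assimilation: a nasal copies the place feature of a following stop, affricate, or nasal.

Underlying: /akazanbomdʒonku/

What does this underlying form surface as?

[akazamboɲdʒoŋku]

/n/ before /b/ (labial) → [m]
/m/ before /dʒ/ (palatal) → [ɲ]
/n/ before /k/ (velar) → [ŋ]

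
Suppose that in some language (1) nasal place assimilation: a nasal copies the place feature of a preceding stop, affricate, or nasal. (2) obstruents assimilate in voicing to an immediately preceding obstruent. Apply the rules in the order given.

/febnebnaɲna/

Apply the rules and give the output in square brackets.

Rule 1: /n/ after /b/ (labial) → [m]
Rule 1: /n/ after /b/ (labial) → [m]
Rule 1: /n/ after /ɲ/ (palatal) → [ɲ]
After rule 1: febmebmaɲɲa
Rule 2: no segment meets the rule's conditions; no change.

[febmebmaɲɲa]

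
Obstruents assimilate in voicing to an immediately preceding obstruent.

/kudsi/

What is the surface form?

/s/ after /d/ (voiced) → [z]

[kudzi]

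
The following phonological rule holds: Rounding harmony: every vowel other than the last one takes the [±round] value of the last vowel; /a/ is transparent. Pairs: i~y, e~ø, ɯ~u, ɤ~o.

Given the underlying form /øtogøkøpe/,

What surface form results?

[etɤgekepe]

/ø/ harmonizes with /e/ ([-round]) → [e]
/o/ harmonizes with /e/ ([-round]) → [ɤ]
/ø/ harmonizes with /e/ ([-round]) → [e]
/ø/ harmonizes with /e/ ([-round]) → [e]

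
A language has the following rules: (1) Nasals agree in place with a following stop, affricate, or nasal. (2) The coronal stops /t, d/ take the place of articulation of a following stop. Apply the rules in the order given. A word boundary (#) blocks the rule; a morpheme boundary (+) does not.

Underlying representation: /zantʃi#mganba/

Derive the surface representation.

Rule 1: /n/ before /tʃ/ (palatal) → [ɲ]
Rule 1: /m/ before /g/ (velar) → [ŋ]
Rule 1: /n/ before /b/ (labial) → [m]
After rule 1: zaɲtʃi#ŋgamba
Rule 2: no segment meets the rule's conditions; no change.

[zaɲtʃi#ŋgamba]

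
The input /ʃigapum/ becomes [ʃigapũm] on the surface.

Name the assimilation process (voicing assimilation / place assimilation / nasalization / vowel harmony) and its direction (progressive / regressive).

/u/→[ũ].
Each target copies a feature from the following segment, so the direction is regressive.

nasalization, regressive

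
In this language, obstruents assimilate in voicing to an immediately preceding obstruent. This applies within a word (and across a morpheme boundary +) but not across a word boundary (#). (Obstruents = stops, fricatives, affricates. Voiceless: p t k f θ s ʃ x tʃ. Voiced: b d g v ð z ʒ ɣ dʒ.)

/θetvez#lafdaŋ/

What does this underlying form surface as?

[θetfez#laftaŋ]

/v/ after /t/ (voiceless) → [f]
/d/ after /f/ (voiceless) → [t]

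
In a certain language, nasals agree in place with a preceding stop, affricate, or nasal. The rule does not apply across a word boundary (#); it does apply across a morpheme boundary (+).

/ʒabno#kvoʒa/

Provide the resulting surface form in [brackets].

[ʒabmo#kvoʒa]

/n/ after /b/ (labial) → [m]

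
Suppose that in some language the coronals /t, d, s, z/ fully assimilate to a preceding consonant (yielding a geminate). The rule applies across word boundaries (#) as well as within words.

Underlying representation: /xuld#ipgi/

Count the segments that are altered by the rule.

/d/ after /l/ → [l] (total assimilation)
1 segment changes.

1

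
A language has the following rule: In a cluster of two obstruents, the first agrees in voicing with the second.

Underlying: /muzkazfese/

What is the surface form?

/z/ before /k/ (voiceless) → [s]
/z/ before /f/ (voiceless) → [s]

[muskasfese]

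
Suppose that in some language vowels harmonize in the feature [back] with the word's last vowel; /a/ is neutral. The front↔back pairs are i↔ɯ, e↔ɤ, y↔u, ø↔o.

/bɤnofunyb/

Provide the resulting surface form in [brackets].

/ɤ/ harmonizes with /y/ ([-back]) → [e]
/o/ harmonizes with /y/ ([-back]) → [ø]
/u/ harmonizes with /y/ ([-back]) → [y]

[benøfynyb]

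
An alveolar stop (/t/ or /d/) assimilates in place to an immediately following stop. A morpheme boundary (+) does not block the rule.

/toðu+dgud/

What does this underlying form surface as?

/d/ before /g/ (velar) → [g]

[toðu+ggud]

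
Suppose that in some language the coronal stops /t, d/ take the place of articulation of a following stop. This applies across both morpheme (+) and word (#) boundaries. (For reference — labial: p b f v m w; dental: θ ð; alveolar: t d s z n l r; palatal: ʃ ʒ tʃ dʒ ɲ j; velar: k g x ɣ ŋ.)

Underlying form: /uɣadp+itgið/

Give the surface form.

[uɣabp+ikgið]

/d/ before /p/ (labial) → [b]
/t/ before /g/ (velar) → [k]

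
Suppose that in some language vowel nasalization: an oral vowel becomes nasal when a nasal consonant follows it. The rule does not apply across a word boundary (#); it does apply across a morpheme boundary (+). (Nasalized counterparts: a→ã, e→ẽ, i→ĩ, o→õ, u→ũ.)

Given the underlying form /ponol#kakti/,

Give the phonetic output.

/o/ before nasal /n/ → [õ]

[põnol#kakti]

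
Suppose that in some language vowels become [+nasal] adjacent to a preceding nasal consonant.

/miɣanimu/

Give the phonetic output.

/i/ after nasal /m/ → [ĩ]
/i/ after nasal /n/ → [ĩ]
/u/ after nasal /m/ → [ũ]

[mĩɣanĩmũ]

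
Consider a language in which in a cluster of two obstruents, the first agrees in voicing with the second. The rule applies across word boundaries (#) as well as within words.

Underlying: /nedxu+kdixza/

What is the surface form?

/d/ before /x/ (voiceless) → [t]
/k/ before /d/ (voiced) → [g]
/x/ before /z/ (voiced) → [ɣ]

[netxu+gdiɣza]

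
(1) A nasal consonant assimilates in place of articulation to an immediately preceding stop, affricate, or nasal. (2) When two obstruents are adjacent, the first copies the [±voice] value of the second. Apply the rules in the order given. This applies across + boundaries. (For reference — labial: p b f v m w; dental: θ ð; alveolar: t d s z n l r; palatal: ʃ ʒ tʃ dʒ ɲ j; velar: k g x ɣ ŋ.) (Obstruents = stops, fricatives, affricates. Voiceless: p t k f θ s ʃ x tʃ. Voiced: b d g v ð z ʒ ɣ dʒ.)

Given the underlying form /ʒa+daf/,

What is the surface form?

Rule 1: no segment meets the rule's conditions; no change.
After rule 1: ʒa+daf
Rule 2: no segment meets the rule's conditions; no change.

[ʒa+daf]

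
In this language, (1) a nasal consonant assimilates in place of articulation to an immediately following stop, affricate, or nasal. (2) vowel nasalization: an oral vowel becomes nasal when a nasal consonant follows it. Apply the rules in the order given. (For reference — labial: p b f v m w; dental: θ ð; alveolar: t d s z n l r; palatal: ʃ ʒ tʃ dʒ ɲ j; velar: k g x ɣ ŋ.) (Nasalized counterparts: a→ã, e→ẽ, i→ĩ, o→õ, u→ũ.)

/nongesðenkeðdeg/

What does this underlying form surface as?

Rule 1: /n/ before /g/ (velar) → [ŋ]
Rule 1: /n/ before /k/ (velar) → [ŋ]
After rule 1: noŋgesðeŋkeðdeg
Rule 2: /o/ before nasal /ŋ/ → [õ]
Rule 2: /e/ before nasal /ŋ/ → [ẽ]

[nõŋgesðẽŋkeðdeg]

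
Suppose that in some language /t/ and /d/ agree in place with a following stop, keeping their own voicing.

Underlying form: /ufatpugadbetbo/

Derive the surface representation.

[ufappugabbepbo]

/t/ before /p/ (labial) → [p]
/d/ before /b/ (labial) → [b]
/t/ before /b/ (labial) → [p]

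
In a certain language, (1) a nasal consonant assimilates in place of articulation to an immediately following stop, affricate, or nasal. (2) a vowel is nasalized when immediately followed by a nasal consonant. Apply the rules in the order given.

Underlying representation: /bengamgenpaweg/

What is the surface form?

Rule 1: /n/ before /g/ (velar) → [ŋ]
Rule 1: /m/ before /g/ (velar) → [ŋ]
Rule 1: /n/ before /p/ (labial) → [m]
After rule 1: beŋgaŋgempaweg
Rule 2: /e/ before nasal /ŋ/ → [ẽ]
Rule 2: /a/ before nasal /ŋ/ → [ã]
Rule 2: /e/ before nasal /m/ → [ẽ]

[bẽŋgãŋgẽmpaweg]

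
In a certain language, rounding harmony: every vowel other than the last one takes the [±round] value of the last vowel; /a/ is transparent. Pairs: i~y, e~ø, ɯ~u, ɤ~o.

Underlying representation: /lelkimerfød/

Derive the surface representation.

[lølkymørfød]

/e/ harmonizes with /ø/ ([+round]) → [ø]
/i/ harmonizes with /ø/ ([+round]) → [y]
/e/ harmonizes with /ø/ ([+round]) → [ø]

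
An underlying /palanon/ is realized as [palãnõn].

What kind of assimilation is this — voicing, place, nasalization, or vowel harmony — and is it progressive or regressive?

nasalization, regressive

/a/→[ã] /o/→[õ].
Each target copies a feature from the following segment, so the direction is regressive.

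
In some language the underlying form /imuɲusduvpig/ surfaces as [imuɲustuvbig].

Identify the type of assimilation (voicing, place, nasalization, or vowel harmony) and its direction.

/d/→[t] /p/→[b].
Each target copies a feature from the preceding segment, so the direction is progressive.

voicing assimilation, progressive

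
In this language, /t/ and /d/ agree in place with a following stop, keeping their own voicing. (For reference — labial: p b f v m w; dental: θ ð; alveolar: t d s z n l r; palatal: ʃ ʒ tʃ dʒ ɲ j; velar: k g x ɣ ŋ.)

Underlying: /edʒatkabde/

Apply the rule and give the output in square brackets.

[edʒakkabde]

/t/ before /k/ (velar) → [k]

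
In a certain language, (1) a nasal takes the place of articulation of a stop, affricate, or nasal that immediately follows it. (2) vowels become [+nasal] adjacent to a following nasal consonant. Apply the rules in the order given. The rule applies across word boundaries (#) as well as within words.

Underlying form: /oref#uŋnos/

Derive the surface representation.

Rule 1: /ŋ/ before /n/ (alveolar) → [n]
After rule 1: oref#unnos
Rule 2: /u/ before nasal /n/ → [ũ]

[oref#ũnnos]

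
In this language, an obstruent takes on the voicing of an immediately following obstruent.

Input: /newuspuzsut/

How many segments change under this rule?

/z/ before /s/ (voiceless) → [s]
1 segment changes.

1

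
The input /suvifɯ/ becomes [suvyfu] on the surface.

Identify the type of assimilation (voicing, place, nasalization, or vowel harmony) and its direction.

/i/→[y] /ɯ/→[u].
Vowels agree with the first vowel, so the harmony is progressive.

vowel harmony, progressive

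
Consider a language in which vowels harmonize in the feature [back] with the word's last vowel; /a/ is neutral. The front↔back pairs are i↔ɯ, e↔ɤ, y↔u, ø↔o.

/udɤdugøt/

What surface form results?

[ydedygøt]

/u/ harmonizes with /ø/ ([-back]) → [y]
/ɤ/ harmonizes with /ø/ ([-back]) → [e]
/u/ harmonizes with /ø/ ([-back]) → [y]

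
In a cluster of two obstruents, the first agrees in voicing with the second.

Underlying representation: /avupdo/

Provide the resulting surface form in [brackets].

/p/ before /d/ (voiced) → [b]

[avubdo]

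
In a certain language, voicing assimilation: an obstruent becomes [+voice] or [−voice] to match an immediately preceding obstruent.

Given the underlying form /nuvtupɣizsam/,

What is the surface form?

[nuvdupxizzam]

/t/ after /v/ (voiced) → [d]
/ɣ/ after /p/ (voiceless) → [x]
/s/ after /z/ (voiced) → [z]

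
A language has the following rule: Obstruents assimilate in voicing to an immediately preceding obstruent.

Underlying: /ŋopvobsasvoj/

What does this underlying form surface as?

/v/ after /p/ (voiceless) → [f]
/s/ after /b/ (voiced) → [z]
/v/ after /s/ (voiceless) → [f]

[ŋopfobzasfoj]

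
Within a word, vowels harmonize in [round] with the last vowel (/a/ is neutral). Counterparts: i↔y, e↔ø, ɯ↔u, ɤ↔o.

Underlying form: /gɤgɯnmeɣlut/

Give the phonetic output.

/ɤ/ harmonizes with /u/ ([+round]) → [o]
/ɯ/ harmonizes with /u/ ([+round]) → [u]
/e/ harmonizes with /u/ ([+round]) → [ø]

[gogunmøɣlut]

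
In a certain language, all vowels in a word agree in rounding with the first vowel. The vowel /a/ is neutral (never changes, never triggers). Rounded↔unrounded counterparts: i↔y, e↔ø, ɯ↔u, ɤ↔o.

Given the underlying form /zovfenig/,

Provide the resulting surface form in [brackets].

/e/ harmonizes with /o/ ([+round]) → [ø]
/i/ harmonizes with /o/ ([+round]) → [y]

[zovfønyg]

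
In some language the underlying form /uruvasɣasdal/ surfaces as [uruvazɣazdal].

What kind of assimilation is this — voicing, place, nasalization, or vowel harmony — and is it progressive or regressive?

voicing assimilation, regressive

/s/→[z] /s/→[z].
Each target copies a feature from the following segment, so the direction is regressive.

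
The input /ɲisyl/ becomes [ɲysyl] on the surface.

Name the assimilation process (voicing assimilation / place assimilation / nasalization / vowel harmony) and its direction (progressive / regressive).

vowel harmony, regressive

/i/→[y].
Vowels agree with the last vowel, so the harmony is regressive.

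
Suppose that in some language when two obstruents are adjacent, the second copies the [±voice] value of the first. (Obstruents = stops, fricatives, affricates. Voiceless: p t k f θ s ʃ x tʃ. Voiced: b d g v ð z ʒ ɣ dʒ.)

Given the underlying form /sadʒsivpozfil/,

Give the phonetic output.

[sadʒzivbozvil]

/s/ after /dʒ/ (voiced) → [z]
/p/ after /v/ (voiced) → [b]
/f/ after /z/ (voiced) → [v]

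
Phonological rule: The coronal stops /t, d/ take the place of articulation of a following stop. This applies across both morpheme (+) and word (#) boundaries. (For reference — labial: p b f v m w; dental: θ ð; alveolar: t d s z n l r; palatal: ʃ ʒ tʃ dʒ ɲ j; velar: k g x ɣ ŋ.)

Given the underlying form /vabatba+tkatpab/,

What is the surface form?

/t/ before /b/ (labial) → [p]
/t/ before /k/ (velar) → [k]
/t/ before /p/ (labial) → [p]

[vabapba+kkappab]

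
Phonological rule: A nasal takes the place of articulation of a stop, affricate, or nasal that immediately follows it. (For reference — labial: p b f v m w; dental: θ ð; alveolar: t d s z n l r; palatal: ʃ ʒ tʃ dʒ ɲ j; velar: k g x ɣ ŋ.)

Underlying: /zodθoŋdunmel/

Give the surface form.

/ŋ/ before /d/ (alveolar) → [n]
/n/ before /m/ (labial) → [m]

[zodθondummel]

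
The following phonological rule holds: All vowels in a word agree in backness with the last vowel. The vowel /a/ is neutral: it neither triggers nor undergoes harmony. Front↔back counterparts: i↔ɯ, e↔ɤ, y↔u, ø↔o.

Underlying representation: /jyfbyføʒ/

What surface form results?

no segment meets the rule's conditions; no change.

[jyfbyføʒ]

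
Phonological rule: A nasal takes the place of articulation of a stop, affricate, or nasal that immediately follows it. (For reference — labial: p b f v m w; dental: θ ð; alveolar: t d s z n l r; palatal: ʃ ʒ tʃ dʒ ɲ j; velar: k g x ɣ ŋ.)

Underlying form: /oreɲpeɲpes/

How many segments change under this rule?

2

/ɲ/ before /p/ (labial) → [m]
/ɲ/ before /p/ (labial) → [m]
2 segments change.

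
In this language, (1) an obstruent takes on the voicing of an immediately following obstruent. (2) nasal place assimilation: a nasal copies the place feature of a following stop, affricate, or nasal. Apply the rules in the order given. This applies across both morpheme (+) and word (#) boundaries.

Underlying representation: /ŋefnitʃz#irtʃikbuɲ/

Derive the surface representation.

Rule 1: /tʃ/ before /z/ (voiced) → [dʒ]
Rule 1: /k/ before /b/ (voiced) → [g]
After rule 1: ŋefnidʒz#irtʃigbuɲ
Rule 2: no segment meets the rule's conditions; no change.

[ŋefnidʒz#irtʃigbuɲ]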